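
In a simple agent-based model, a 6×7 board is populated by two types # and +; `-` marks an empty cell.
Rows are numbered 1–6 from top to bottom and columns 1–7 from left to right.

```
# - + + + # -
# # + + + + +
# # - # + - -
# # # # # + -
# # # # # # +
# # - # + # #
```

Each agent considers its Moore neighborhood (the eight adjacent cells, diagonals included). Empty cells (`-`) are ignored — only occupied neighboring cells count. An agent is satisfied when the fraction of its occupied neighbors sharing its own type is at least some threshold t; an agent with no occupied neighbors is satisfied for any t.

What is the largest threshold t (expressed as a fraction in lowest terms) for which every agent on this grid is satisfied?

Row 1: (1,1)# 2/2 · (1,3)+ 3/4 · (1,4)+ 5/5 · (1,5)+ 4/5 · (1,6)# 0/4
Row 2: (2,1)# 4/4 · (2,2)# 4/6 · (2,3)+ 3/6 · (2,4)+ 6/7 · (2,5)+ 5/7 · (2,6)+ 4/5 · (2,7)+ 1/2
Row 3: (3,1)# 5/5 · (3,2)# 6/7 · (3,4)# 3/7 · (3,5)+ 4/7
Row 4: (4,1)# 5/5 · (4,2)# 7/7 · (4,3)# 7/7 · (4,4)# 6/7 · (4,5)# 5/7 · (4,6)+ 2/5
Row 5: (5,1)# 5/5 · (5,2)# 7/7 · (5,3)# 7/7 · (5,4)# 6/7 · (5,5)# 6/8 · (5,6)# 4/7 · (5,7)+ 1/4
Row 6: (6,1)# 3/3 · (6,2)# 4/4 · (6,4)# 3/4 · (6,5)+ 0/5 · (6,6)# 3/5 · (6,7)# 2/3
The smallest same-type fraction is 0/4 at (1,6), which reduces to 0/1. Any threshold above that leaves this agent unsatisfied.

0/1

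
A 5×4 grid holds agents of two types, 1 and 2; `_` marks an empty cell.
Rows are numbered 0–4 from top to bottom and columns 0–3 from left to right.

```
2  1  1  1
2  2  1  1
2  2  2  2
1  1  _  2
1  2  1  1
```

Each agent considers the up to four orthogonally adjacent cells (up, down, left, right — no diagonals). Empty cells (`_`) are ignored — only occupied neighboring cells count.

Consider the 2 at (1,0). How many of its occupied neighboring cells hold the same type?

Occupied neighbors of (1,0): (0,0)=2, (2,0)=2, (1,1)=2.
Same type (2): 3 of 3.

3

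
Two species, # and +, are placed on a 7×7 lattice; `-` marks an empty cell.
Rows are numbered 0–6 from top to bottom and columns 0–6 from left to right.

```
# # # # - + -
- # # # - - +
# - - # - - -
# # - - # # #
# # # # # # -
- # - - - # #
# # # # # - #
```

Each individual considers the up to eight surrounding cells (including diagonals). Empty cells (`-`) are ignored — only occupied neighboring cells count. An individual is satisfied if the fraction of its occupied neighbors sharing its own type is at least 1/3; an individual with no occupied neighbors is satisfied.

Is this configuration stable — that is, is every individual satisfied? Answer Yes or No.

Yes

Row 0: (0,0)# 2/2 satisfied · (0,1)# 4/4 satisfied · (0,2)# 5/5 satisfied · (0,3)# 3/3 satisfied · (0,5)+ 1/1 satisfied
Row 1: (1,1)# 5/5 satisfied · (1,2)# 6/6 satisfied · (1,3)# 4/4 satisfied · (1,6)+ 1/1 satisfied
Row 2: (2,0)# 3/3 satisfied · (2,3)# 3/3 satisfied
Row 3: (3,0)# 4/4 satisfied · (3,1)# 5/5 satisfied · (3,4)# 5/5 satisfied · (3,5)# 4/4 satisfied · (3,6)# 2/2 satisfied
Row 4: (4,0)# 4/4 satisfied · (4,1)# 5/5 satisfied · (4,2)# 4/4 satisfied · (4,3)# 3/3 satisfied · (4,4)# 5/5 satisfied · (4,5)# 6/6 satisfied
Row 5: (5,1)# 6/6 satisfied · (5,5)# 5/5 satisfied · (5,6)# 3/3 satisfied
Row 6: (6,0)# 2/2 satisfied · (6,1)# 3/3 satisfied · (6,2)# 3/3 satisfied · (6,3)# 2/2 satisfied · (6,4)# 2/2 satisfied · (6,6)# 2/2 satisfied
All meet the threshold, so the configuration is stable.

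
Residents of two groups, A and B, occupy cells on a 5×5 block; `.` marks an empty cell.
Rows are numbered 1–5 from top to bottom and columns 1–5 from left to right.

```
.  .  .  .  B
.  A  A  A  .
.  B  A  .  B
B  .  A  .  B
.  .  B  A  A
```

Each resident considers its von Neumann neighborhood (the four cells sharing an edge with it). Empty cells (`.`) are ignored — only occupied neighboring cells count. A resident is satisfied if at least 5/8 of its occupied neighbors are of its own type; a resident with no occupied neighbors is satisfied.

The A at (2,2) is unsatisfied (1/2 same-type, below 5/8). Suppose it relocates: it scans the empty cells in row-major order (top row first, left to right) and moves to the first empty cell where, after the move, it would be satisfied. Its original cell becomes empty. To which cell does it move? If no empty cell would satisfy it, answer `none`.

(1,1)

Vacating (2,2). Empty cells in order:
  (1,1): 0/0 same-type → satisfied — stop here.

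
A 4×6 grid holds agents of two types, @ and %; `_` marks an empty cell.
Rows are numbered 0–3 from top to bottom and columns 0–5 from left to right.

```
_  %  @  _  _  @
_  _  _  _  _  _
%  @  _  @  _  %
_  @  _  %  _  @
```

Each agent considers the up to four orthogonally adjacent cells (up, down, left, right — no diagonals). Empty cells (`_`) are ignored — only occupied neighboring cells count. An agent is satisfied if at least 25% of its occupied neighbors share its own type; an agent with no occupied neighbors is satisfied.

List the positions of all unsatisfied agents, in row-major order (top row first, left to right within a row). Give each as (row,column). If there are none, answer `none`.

(0,1), (0,2), (2,0), (2,3), (2,5), (3,3), (3,5)

Row 0: (0,1)% 0/1 unhappy · (0,2)@ 0/1 unhappy · (0,5)@ 0/0 ok
Row 2: (2,0)% 0/1 unhappy · (2,1)@ 1/2 ok · (2,3)@ 0/1 unhappy · (2,5)% 0/1 unhappy
Row 3: (3,1)@ 1/1 ok · (3,3)% 0/1 unhappy · (3,5)@ 0/1 unhappy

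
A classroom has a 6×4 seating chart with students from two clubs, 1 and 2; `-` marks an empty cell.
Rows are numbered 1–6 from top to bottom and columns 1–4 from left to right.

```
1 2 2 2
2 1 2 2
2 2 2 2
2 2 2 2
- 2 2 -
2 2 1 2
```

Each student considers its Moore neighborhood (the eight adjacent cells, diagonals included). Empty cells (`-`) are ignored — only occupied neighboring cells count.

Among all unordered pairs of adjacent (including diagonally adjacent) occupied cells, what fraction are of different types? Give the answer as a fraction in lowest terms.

13/58

Scan each occupied cell's neighbors to the right and below (and the two forward diagonals) so each pair is counted once.
Row 1: 1(1,1)–2(1,2)≠ 1(1,1)–2(2,1)≠ 1(1,1)–1(2,2)= 2(1,2)–2(1,3)= 2(1,2)–1(2,2)≠ 2(1,2)–2(2,3)= 2(1,2)–2(2,1)= 2(1,3)–2(1,4)= 2(1,3)–2(2,3)= 2(1,3)–2(2,4)= 2(1,3)–1(2,2)≠ 2(1,4)–2(2,4)= 2(1,4)–2(2,3)=  → 4/13 unlike.
Row 2: 2(2,1)–1(2,2)≠ 2(2,1)–2(3,1)= 2(2,1)–2(3,2)= 1(2,2)–2(2,3)≠ 1(2,2)–2(3,2)≠ 1(2,2)–2(3,3)≠ 1(2,2)–2(3,1)≠ 2(2,3)–2(2,4)= 2(2,3)–2(3,3)= 2(2,3)–2(3,4)= 2(2,3)–2(3,2)= 2(2,4)–2(3,4)= 2(2,4)–2(3,3)=  → 5/13 unlike.
Row 3: 2(3,1)–2(3,2)= 2(3,1)–2(4,1)= 2(3,1)–2(4,2)= 2(3,2)–2(3,3)= 2(3,2)–2(4,2)= 2(3,2)–2(4,3)= 2(3,2)–2(4,1)= 2(3,3)–2(3,4)= 2(3,3)–2(4,3)= 2(3,3)–2(4,4)= 2(3,3)–2(4,2)= 2(3,4)–2(4,4)= 2(3,4)–2(4,3)=  → 0/13 unlike.
Row 4: 2(4,1)–2(4,2)= 2(4,1)–2(5,2)= 2(4,2)–2(4,3)= 2(4,2)–2(5,2)= 2(4,2)–2(5,3)= 2(4,3)–2(4,4)= 2(4,3)–2(5,3)= 2(4,3)–2(5,2)= 2(4,4)–2(5,3)=  → 0/9 unlike.
Row 5: 2(5,2)–2(5,3)= 2(5,2)–2(6,2)= 2(5,2)–1(6,3)≠ 2(5,2)–2(6,1)= 2(5,3)–1(6,3)≠ 2(5,3)–2(6,4)= 2(5,3)–2(6,2)=  → 2/7 unlike.
Row 6: 2(6,1)–2(6,2)= 2(6,2)–1(6,3)≠ 1(6,3)–2(6,4)≠  → 2/3 unlike.
Total adjacent occupied pairs: 58; unlike-type pairs: 13.
13/58 is already in lowest terms.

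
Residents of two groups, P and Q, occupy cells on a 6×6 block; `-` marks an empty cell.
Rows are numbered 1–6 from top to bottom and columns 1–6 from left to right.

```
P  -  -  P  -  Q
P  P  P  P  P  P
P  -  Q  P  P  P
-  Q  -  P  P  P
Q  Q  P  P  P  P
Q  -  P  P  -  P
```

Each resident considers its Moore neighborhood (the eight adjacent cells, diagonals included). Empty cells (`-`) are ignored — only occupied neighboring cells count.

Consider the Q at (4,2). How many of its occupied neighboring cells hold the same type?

3

Occupied neighbors of (4,2): (3,1)=P, (3,3)=Q, (5,1)=Q, (5,2)=Q, (5,3)=P.
Same type (Q): 3 of 5.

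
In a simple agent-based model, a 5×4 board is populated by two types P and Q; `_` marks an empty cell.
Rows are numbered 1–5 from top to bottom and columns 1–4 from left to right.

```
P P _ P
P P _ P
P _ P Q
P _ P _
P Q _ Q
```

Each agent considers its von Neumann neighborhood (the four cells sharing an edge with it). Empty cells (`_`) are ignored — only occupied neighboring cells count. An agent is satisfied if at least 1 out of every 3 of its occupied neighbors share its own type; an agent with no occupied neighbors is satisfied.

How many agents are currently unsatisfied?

(1,1)P 2/2 ✓
(1,2)P 2/2 ✓
(1,4)P 1/1 ✓
(2,1)P 3/3 ✓
(2,2)P 2/2 ✓
(2,4)P 1/2 ✓
(3,1)P 2/2 ✓
(3,3)P 1/2 ✓
(3,4)Q 0/2 ✗
(4,1)P 2/2 ✓
(4,3)P 1/1 ✓
(5,1)P 1/2 ✓
(5,2)Q 0/1 ✗
(5,4)Q 0/0 ✓
Unsatisfied: (3,4), (5,2) — 2 in total.

2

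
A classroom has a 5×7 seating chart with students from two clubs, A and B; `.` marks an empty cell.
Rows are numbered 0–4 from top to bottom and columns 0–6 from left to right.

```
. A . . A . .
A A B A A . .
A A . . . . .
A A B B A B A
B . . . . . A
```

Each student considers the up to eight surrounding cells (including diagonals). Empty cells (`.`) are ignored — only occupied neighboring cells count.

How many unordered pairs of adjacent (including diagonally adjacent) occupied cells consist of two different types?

Scan each occupied cell's neighbors to the right and below (and the two forward diagonals) so each pair is counted once.
Row 0: A(0,1)–A(1,1)= A(0,1)–B(1,2)≠ A(0,1)–A(1,0)= A(0,4)–A(1,4)= A(0,4)–A(1,3)=  → 1/5 unlike.
Row 1: A(1,0)–A(1,1)= A(1,0)–A(2,0)= A(1,0)–A(2,1)= A(1,1)–B(1,2)≠ A(1,1)–A(2,1)= A(1,1)–A(2,0)= B(1,2)–A(1,3)≠ B(1,2)–A(2,1)≠ A(1,3)–A(1,4)=  → 3/9 unlike.
Row 2: A(2,0)–A(2,1)= A(2,0)–A(3,0)= A(2,0)–A(3,1)= A(2,1)–A(3,1)= A(2,1)–B(3,2)≠ A(2,1)–A(3,0)=  → 1/6 unlike.
Row 3: A(3,0)–A(3,1)= A(3,0)–B(4,0)≠ A(3,1)–B(3,2)≠ A(3,1)–B(4,0)≠ B(3,2)–B(3,3)= B(3,3)–A(3,4)≠ A(3,4)–B(3,5)≠ B(3,5)–A(3,6)≠ B(3,5)–A(4,6)≠ A(3,6)–A(4,6)=  → 7/10 unlike.
Total adjacent occupied pairs: 30; unlike-type pairs: 12.

12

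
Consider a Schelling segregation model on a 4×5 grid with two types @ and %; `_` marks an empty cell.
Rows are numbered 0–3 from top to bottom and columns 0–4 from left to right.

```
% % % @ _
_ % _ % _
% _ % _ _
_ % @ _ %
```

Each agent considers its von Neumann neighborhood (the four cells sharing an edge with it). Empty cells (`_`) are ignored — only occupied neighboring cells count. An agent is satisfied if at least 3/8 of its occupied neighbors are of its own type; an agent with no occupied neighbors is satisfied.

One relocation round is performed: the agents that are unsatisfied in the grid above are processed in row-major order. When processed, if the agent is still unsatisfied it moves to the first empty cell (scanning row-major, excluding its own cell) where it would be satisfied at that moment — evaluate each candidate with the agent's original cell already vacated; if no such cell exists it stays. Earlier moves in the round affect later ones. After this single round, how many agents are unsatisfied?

1

Initially unsatisfied (in order): (0,3), (1,3), (2,2), (3,1), (3,2).
  (0,3) → (0,4).
  (1,3): now satisfied by earlier moves; stays.
  (2,2) → (0,3).
  (3,1) → (1,0).
  (3,2): now satisfied by earlier moves; stays.
Resulting grid:
% % % % @
% % _ % _
% _ _ _ _
_ _ @ _ %
Unsatisfied now: (0,4).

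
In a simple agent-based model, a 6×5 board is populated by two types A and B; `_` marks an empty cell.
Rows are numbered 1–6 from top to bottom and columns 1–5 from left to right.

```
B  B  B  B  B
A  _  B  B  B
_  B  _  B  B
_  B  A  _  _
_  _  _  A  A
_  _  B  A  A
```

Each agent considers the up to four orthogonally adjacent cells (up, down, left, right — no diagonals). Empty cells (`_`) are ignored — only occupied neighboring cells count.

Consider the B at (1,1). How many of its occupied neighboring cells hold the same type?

Occupied neighbors of (1,1): (2,1)=A, (1,2)=B.
Same type (B): 1 of 2.

1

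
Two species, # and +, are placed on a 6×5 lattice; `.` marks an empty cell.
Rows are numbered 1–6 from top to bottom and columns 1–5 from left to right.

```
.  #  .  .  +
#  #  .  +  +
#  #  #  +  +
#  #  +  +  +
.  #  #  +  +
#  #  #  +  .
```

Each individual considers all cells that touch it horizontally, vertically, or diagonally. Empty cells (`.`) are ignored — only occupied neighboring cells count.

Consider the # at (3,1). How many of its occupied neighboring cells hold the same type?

Occupied neighbors of (3,1): (2,1)=#, (2,2)=#, (3,2)=#, (4,1)=#, (4,2)=#.
Same type (#): 5 of 5.

5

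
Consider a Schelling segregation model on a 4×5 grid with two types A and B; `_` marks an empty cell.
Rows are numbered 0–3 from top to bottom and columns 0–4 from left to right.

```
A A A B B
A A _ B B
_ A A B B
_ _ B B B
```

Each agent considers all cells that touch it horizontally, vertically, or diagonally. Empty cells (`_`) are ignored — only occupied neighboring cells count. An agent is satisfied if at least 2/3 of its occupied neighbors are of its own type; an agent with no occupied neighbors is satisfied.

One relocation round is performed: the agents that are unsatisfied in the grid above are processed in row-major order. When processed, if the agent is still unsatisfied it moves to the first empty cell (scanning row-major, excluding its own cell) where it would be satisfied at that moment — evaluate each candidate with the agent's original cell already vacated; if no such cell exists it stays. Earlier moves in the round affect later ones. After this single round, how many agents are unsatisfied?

0

Initially unsatisfied (in order): (0,2), (2,2), (3,2).
  (0,2) → (2,0).
  (2,2) → (3,0).
  (3,2): now satisfied by earlier moves; stays.
Resulting grid:
A A _ B B
A A _ B B
A A _ B B
A _ B B B
All satisfied now.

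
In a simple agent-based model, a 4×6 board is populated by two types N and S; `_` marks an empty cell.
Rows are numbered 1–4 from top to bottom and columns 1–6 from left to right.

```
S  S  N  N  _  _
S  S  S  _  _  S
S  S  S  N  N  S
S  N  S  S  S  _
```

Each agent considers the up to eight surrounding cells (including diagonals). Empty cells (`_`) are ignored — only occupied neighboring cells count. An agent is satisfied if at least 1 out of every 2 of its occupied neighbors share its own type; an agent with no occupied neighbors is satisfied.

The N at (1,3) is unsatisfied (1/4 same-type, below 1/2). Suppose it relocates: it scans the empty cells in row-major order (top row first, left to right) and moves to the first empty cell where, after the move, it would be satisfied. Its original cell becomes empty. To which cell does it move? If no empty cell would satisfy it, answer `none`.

(1,5)

Vacating (1,3). Empty cells in order:
  (1,5): 1/2 same-type → satisfied — stop here.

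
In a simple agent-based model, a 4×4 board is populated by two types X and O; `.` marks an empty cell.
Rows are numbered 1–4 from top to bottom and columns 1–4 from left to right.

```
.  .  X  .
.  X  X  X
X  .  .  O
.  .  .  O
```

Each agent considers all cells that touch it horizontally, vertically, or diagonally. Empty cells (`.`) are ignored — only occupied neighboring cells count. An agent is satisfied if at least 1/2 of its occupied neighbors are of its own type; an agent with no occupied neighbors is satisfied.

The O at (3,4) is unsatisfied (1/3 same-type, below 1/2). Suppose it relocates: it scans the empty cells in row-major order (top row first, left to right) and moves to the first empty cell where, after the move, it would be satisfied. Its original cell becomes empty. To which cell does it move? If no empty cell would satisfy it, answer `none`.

Vacating (3,4). Empty cells in order:
  (1,1): 0/1 same-type → still unsatisfied.
  (1,2): 0/3 same-type → still unsatisfied.
  (1,4): 0/3 same-type → still unsatisfied.
  (2,1): 0/2 same-type → still unsatisfied.
  (3,2): 0/3 same-type → still unsatisfied.
  (3,3): 1/4 same-type → still unsatisfied.
  (4,1): 0/1 same-type → still unsatisfied.
  (4,2): 0/1 same-type → still unsatisfied.
  (4,3): 1/1 same-type → satisfied — stop here.

(4,3)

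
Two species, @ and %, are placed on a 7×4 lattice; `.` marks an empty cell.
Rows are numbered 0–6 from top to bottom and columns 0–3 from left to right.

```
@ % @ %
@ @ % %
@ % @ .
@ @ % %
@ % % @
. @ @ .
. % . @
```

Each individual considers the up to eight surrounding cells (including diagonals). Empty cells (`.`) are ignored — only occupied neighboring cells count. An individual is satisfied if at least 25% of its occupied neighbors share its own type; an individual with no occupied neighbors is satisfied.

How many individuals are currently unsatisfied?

3

Row 0: (0,0)@ 2/3 ok · (0,1)% 1/5 unhappy · (0,2)@ 1/5 unhappy · (0,3)% 2/3 ok
Row 1: (1,0)@ 3/5 ok · (1,1)@ 5/8 ok · (1,2)% 4/7 ok · (1,3)% 2/4 ok
Row 2: (2,0)@ 4/5 ok · (2,1)% 2/8 ok · (2,2)@ 2/7 ok
Row 3: (3,0)@ 3/5 ok · (3,1)@ 4/8 ok · (3,2)% 4/7 ok · (3,3)% 2/4 ok
Row 4: (4,0)@ 3/4 ok · (4,1)% 2/7 ok · (4,2)% 3/7 ok · (4,3)@ 1/4 ok
Row 5: (5,1)@ 2/5 ok · (5,2)@ 3/6 ok
Row 6: (6,1)% 0/2 unhappy · (6,3)@ 1/1 ok
Unsatisfied: (0,1), (0,2), (6,1) — 3 in total.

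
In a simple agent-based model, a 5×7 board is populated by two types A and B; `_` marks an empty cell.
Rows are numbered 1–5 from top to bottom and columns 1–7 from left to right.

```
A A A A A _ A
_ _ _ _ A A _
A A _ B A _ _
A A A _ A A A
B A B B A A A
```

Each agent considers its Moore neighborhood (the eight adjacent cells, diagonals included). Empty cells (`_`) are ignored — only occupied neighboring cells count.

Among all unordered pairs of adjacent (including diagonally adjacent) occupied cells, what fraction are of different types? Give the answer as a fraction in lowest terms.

13/49

Scan each occupied cell's neighbors to the right and below (and the two forward diagonals) so each pair is counted once.
From row 1: 0 unlike of 8 pairs (running 0/8).
From row 2: 1 unlike of 4 pairs (running 1/12).
From row 3: 3 unlike of 11 pairs (running 4/23).
From row 4: 6 unlike of 20 pairs (running 10/43).
From row 5: 3 unlike of 6 pairs (running 13/49).
Total adjacent occupied pairs: 49; unlike-type pairs: 13.
13/49 is already in lowest terms.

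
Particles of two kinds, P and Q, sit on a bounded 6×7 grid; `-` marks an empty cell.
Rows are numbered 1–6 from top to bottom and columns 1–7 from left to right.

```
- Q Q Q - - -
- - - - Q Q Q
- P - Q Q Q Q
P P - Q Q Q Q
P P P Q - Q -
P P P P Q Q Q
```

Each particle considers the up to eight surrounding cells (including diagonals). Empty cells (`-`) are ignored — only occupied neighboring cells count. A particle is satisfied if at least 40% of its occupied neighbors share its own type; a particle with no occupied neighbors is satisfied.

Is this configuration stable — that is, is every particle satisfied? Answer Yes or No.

(1,2)Q 1/1 ✓
(1,3)Q 2/2 ✓
(1,4)Q 2/2 ✓
(2,5)Q 5/5 ✓
(2,6)Q 5/5 ✓
(2,7)Q 3/3 ✓
(3,2)P 2/2 ✓
(3,4)Q 4/4 ✓
(3,5)Q 7/7 ✓
(3,6)Q 8/8 ✓
(3,7)Q 5/5 ✓
(4,1)P 4/4 ✓
(4,2)P 5/5 ✓
(4,4)Q 4/5 ✓
(4,5)Q 7/7 ✓
(4,6)Q 6/6 ✓
(4,7)Q 4/4 ✓
(5,1)P 5/5 ✓
(5,2)P 7/7 ✓
(5,3)P 5/7 ✓
(5,4)Q 3/6 ✓
(5,6)Q 6/6 ✓
(6,1)P 3/3 ✓
(6,2)P 5/5 ✓
(6,3)P 4/5 ✓
(6,4)P 2/4 ✓
(6,5)Q 3/4 ✓
(6,6)Q 3/3 ✓
(6,7)Q 2/2 ✓
All meet the threshold, so the configuration is stable.

Yes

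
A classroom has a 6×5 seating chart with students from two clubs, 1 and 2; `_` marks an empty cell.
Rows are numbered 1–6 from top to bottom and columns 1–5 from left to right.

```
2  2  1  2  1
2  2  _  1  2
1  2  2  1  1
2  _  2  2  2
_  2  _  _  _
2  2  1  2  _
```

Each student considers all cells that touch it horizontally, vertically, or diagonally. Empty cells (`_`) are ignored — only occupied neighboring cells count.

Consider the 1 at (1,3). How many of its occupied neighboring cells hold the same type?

1

Occupied neighbors of (1,3): (1,2)=2, (1,4)=2, (2,2)=2, (2,4)=1.
Same type (1): 1 of 4.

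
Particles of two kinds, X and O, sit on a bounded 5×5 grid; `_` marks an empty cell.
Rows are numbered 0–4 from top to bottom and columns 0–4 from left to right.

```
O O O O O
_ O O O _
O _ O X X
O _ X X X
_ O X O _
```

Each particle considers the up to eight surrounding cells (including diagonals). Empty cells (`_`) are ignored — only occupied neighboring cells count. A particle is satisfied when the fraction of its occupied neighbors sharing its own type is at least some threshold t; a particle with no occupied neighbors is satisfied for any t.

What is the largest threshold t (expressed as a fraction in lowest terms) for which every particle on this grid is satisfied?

(0,0)O 2/2
(0,1)O 4/4
(0,2)O 5/5
(0,3)O 4/4
(0,4)O 2/2
(1,1)O 6/6
(1,2)O 6/7
(1,3)O 5/7
(2,0)O 2/2
(2,2)O 3/6
(2,3)X 4/7
(2,4)X 3/4
(3,0)O 2/2
(3,2)X 3/6
(3,3)X 5/7
(3,4)X 3/4
(4,1)O 1/3
(4,2)X 2/4
(4,3)O 0/4
The smallest same-type fraction is 0/4 at (4,3), which reduces to 0/1. Any threshold above that leaves this particle unsatisfied.

0/1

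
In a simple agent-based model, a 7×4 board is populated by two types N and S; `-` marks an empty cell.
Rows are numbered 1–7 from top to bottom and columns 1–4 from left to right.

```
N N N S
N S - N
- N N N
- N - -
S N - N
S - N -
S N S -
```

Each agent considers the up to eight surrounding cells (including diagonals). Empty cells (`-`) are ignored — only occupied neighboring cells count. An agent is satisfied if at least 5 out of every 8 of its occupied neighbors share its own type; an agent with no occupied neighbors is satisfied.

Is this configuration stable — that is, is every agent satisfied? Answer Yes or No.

No

Row 1: (1,1)N 2/3 satisfied · (1,2)N 3/4 satisfied · (1,3)N 2/4 not · (1,4)S 0/2 not
Row 2: (2,1)N 3/4 satisfied · (2,2)S 0/6 not · (2,4)N 3/4 satisfied
Row 3: (3,2)N 3/4 satisfied · (3,3)N 4/5 satisfied · (3,4)N 2/2 satisfied
Row 4: (4,2)N 3/4 satisfied
Row 5: (5,1)S 1/3 not · (5,2)N 2/4 not · (5,4)N 1/1 satisfied
Row 6: (6,1)S 2/4 not · (6,3)N 3/4 satisfied
Row 7: (7,1)S 1/2 not · (7,2)N 1/4 not · (7,3)S 0/2 not
For instance (1,3) has only 2/4 same-type neighbors, below 5/8.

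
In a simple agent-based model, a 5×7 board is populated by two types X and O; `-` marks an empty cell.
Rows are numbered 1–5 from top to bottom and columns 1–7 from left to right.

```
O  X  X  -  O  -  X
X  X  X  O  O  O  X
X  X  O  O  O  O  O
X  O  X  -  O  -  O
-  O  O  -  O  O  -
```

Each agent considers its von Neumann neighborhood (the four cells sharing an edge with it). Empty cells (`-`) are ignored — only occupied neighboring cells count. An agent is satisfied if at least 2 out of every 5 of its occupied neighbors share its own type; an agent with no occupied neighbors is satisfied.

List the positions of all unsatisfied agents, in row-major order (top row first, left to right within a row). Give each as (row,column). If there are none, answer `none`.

(1,1), (2,7), (3,3), (4,2), (4,3)

Row 1: (1,1)O 0/2 not · (1,2)X 2/3 satisfied · (1,3)X 2/2 satisfied · (1,5)O 1/1 satisfied · (1,7)X 1/1 satisfied
Row 2: (2,1)X 2/3 satisfied · (2,2)X 4/4 satisfied · (2,3)X 2/4 satisfied · (2,4)O 2/3 satisfied · (2,5)O 4/4 satisfied · (2,6)O 2/3 satisfied · (2,7)X 1/3 not
Row 3: (3,1)X 3/3 satisfied · (3,2)X 2/4 satisfied · (3,3)O 1/4 not · (3,4)O 3/3 satisfied · (3,5)O 4/4 satisfied · (3,6)O 3/3 satisfied · (3,7)O 2/3 satisfied
Row 4: (4,1)X 1/2 satisfied · (4,2)O 1/4 not · (4,3)X 0/3 not · (4,5)O 2/2 satisfied · (4,7)O 1/1 satisfied
Row 5: (5,2)O 2/2 satisfied · (5,3)O 1/2 satisfied · (5,5)O 2/2 satisfied · (5,6)O 1/1 satisfied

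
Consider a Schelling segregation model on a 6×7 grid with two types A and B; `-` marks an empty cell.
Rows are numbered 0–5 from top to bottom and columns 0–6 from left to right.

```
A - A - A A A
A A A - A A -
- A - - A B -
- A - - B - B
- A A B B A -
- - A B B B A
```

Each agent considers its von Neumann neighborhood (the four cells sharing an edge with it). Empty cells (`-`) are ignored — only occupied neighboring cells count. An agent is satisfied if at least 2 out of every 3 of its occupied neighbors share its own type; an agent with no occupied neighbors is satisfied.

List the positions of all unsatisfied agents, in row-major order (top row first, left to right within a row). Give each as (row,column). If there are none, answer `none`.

Row 0: (0,0)A 1/1 ✓ · (0,2)A 1/1 ✓ · (0,4)A 2/2 ✓ · (0,5)A 3/3 ✓ · (0,6)A 1/1 ✓
Row 1: (1,0)A 2/2 ✓ · (1,1)A 3/3 ✓ · (1,2)A 2/2 ✓ · (1,4)A 3/3 ✓ · (1,5)A 2/3 ✓
Row 2: (2,1)A 2/2 ✓ · (2,4)A 1/3 ✗ · (2,5)B 0/2 ✗
Row 3: (3,1)A 2/2 ✓ · (3,4)B 1/2 ✗ · (3,6)B 0/0 ✓
Row 4: (4,1)A 2/2 ✓ · (4,2)A 2/3 ✓ · (4,3)B 2/3 ✓ · (4,4)B 3/4 ✓ · (4,5)A 0/2 ✗
Row 5: (5,2)A 1/2 ✗ · (5,3)B 2/3 ✓ · (5,4)B 3/3 ✓ · (5,5)B 1/3 ✗ · (5,6)A 0/1 ✗

(2,4), (2,5), (3,4), (4,5), (5,2), (5,5), (5,6)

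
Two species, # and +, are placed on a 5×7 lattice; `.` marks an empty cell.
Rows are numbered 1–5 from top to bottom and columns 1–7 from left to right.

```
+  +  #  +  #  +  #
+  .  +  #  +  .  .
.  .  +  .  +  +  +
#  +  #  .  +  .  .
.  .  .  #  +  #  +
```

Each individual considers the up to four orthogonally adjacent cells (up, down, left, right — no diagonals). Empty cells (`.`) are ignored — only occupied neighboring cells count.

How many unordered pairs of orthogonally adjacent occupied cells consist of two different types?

Scan each occupied cell's neighbors to the right and below so each pair is counted once.
From row 1: 8 unlike of 10 pairs (running 8/10).
From row 2: 2 unlike of 4 pairs (running 10/14).
From row 3: 1 unlike of 4 pairs (running 11/18).
From row 4: 2 unlike of 3 pairs (running 13/21).
From row 5: 3 unlike of 3 pairs (running 16/24).
Total adjacent occupied pairs: 24; unlike-type pairs: 16.

16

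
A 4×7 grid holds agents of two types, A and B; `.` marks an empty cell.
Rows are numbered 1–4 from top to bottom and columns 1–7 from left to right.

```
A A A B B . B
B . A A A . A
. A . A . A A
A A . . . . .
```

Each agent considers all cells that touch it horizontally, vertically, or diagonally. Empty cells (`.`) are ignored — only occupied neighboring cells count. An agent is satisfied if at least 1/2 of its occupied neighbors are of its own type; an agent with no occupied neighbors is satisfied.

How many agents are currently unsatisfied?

Row 1: (1,1)A 1/2 satisfied · (1,2)A 3/4 satisfied · (1,3)A 3/4 satisfied · (1,4)B 1/5 not · (1,5)B 1/3 not · (1,7)B 0/1 not
Row 2: (2,1)B 0/3 not · (2,3)A 5/6 satisfied · (2,4)A 4/6 satisfied · (2,5)A 3/5 satisfied · (2,7)A 2/3 satisfied
Row 3: (3,2)A 3/4 satisfied · (3,4)A 3/3 satisfied · (3,6)A 3/3 satisfied · (3,7)A 2/2 satisfied
Row 4: (4,1)A 2/2 satisfied · (4,2)A 2/2 satisfied
Unsatisfied: (1,4), (1,5), (1,7), (2,1) — 4 in total.

4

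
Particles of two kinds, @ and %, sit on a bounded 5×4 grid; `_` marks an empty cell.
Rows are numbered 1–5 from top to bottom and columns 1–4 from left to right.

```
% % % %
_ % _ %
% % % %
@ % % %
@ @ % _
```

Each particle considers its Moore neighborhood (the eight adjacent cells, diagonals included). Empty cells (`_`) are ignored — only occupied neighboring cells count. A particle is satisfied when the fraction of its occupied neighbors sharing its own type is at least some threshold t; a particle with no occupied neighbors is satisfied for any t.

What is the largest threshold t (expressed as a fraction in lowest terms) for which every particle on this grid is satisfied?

Row 1: (1,1)% 2/2 · (1,2)% 3/3 · (1,3)% 4/4 · (1,4)% 2/2
Row 2: (2,2)% 6/6 · (2,4)% 4/4
Row 3: (3,1)% 3/4 · (3,2)% 5/6 · (3,3)% 7/7 · (3,4)% 4/4
Row 4: (4,1)@ 2/5 · (4,2)% 5/8 · (4,3)% 6/7 · (4,4)% 4/4
Row 5: (5,1)@ 2/3 · (5,2)@ 2/5 · (5,3)% 3/4
The smallest same-type fraction is 2/5 at (4,1), which reduces to 2/5. Any threshold above that leaves this particle unsatisfied.

2/5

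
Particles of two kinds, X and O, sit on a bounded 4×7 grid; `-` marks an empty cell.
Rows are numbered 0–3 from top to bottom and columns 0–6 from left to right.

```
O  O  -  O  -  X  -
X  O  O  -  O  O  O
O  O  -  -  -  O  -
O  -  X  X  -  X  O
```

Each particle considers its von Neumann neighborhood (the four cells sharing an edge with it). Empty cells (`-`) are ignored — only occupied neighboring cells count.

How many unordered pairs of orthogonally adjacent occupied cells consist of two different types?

6

Scan each occupied cell's neighbors to the right and below so each pair is counted once.
Row 0: O(0,0)–O(0,1)= O(0,0)–X(1,0)≠ O(0,1)–O(1,1)= X(0,5)–O(1,5)≠  → 2/4 unlike.
Row 1: X(1,0)–O(1,1)≠ X(1,0)–O(2,0)≠ O(1,1)–O(1,2)= O(1,1)–O(2,1)= O(1,4)–O(1,5)= O(1,5)–O(1,6)= O(1,5)–O(2,5)=  → 2/7 unlike.
Row 2: O(2,0)–O(2,1)= O(2,0)–O(3,0)= O(2,5)–X(3,5)≠  → 1/3 unlike.
Row 3: X(3,2)–X(3,3)= X(3,5)–O(3,6)≠  → 1/2 unlike.
Total adjacent occupied pairs: 16; unlike-type pairs: 6.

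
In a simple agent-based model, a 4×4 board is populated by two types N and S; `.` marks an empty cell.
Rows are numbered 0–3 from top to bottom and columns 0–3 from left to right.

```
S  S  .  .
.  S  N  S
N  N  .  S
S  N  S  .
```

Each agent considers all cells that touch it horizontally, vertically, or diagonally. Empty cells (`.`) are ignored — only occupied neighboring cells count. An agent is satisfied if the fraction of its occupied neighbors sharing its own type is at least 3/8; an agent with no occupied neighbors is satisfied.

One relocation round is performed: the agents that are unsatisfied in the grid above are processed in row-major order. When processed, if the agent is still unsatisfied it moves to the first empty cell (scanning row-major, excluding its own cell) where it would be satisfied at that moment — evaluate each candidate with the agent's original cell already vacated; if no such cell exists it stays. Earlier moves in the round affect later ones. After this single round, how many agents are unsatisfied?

Initially unsatisfied (in order): (1,2), (3,0), (3,2).
  (1,2) → (1,0).
  (3,0) → (0,2).
  (3,2) → (0,3).
Resulting grid:
S S S S
N S . S
N N . S
. N . .
All satisfied now.

0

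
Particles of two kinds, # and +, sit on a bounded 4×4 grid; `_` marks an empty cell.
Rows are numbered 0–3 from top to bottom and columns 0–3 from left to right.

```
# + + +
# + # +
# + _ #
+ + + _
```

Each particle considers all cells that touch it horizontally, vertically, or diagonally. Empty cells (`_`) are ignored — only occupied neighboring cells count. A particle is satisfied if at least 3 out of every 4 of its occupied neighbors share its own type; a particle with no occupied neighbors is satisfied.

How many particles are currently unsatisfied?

12

(0,0)# 1/3 unhappy
(0,1)+ 2/5 unhappy
(0,2)+ 4/5 ok
(0,3)+ 2/3 unhappy
(1,0)# 2/5 unhappy
(1,1)+ 3/7 unhappy
(1,2)# 1/7 unhappy
(1,3)+ 2/4 unhappy
(2,0)# 1/5 unhappy
(2,1)+ 4/7 unhappy
(2,3)# 1/3 unhappy
(3,0)+ 2/3 unhappy
(3,1)+ 3/4 ok
(3,2)+ 2/3 unhappy
Unsatisfied: (0,0), (0,1), (0,3), (1,0), (1,1), (1,2), (1,3), (2,0), (2,1), (2,3), (3,0), (3,2) — 12 in total.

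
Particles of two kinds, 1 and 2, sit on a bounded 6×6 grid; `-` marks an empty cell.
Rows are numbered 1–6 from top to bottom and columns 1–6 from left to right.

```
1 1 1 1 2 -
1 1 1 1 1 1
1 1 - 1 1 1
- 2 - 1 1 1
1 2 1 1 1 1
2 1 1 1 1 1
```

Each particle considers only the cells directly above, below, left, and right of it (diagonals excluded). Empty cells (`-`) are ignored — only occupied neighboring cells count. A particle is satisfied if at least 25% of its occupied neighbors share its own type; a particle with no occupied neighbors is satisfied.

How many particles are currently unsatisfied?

(1,1)1 2/2 satisfied
(1,2)1 3/3 satisfied
(1,3)1 3/3 satisfied
(1,4)1 2/3 satisfied
(1,5)2 0/2 not
(2,1)1 3/3 satisfied
(2,2)1 4/4 satisfied
(2,3)1 3/3 satisfied
(2,4)1 4/4 satisfied
(2,5)1 3/4 satisfied
(2,6)1 2/2 satisfied
(3,1)1 2/2 satisfied
(3,2)1 2/3 satisfied
(3,4)1 3/3 satisfied
(3,5)1 4/4 satisfied
(3,6)1 3/3 satisfied
(4,2)2 1/2 satisfied
(4,4)1 3/3 satisfied
(4,5)1 4/4 satisfied
(4,6)1 3/3 satisfied
(5,1)1 0/2 not
(5,2)2 1/4 satisfied
(5,3)1 2/3 satisfied
(5,4)1 4/4 satisfied
(5,5)1 4/4 satisfied
(5,6)1 3/3 satisfied
(6,1)2 0/2 not
(6,2)1 1/3 satisfied
(6,3)1 3/3 satisfied
(6,4)1 3/3 satisfied
(6,5)1 3/3 satisfied
(6,6)1 2/2 satisfied
Unsatisfied: (1,5), (5,1), (6,1) — 3 in total.

3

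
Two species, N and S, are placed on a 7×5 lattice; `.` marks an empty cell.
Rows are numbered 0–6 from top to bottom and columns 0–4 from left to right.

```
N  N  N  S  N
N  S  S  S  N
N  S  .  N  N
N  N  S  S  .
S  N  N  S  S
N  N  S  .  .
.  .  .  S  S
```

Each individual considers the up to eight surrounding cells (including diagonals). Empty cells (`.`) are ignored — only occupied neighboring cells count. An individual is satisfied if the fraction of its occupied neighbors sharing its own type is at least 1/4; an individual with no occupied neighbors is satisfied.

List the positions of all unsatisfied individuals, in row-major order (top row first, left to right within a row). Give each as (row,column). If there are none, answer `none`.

(0,2), (4,0)

Row 0: (0,0)N 2/3 ✓ · (0,1)N 3/5 ✓ · (0,2)N 1/5 ✗ · (0,3)S 2/5 ✓ · (0,4)N 1/3 ✓
Row 1: (1,0)N 3/5 ✓ · (1,1)S 2/7 ✓ · (1,2)S 4/7 ✓ · (1,3)S 2/7 ✓ · (1,4)N 3/5 ✓
Row 2: (2,0)N 3/5 ✓ · (2,1)S 3/7 ✓ · (2,3)N 2/6 ✓ · (2,4)N 2/4 ✓
Row 3: (3,0)N 3/5 ✓ · (3,1)N 4/7 ✓ · (3,2)S 3/7 ✓ · (3,3)S 3/6 ✓
Row 4: (4,0)S 0/5 ✗ · (4,1)N 5/8 ✓ · (4,2)N 3/7 ✓ · (4,3)S 4/5 ✓ · (4,4)S 2/2 ✓
Row 5: (5,0)N 2/3 ✓ · (5,1)N 3/5 ✓ · (5,2)S 2/5 ✓
Row 6: (6,3)S 2/2 ✓ · (6,4)S 1/1 ✓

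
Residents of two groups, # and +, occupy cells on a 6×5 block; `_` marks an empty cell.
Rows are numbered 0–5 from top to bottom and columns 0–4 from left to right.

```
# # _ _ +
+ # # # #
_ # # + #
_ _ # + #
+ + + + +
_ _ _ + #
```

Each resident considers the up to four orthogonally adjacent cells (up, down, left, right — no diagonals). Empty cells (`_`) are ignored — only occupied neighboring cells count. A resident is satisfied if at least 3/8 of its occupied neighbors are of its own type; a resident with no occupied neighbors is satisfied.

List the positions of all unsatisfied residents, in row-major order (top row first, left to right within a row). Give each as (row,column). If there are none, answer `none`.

(0,4), (1,0), (2,3), (3,2), (3,4), (4,4), (5,4)

Row 0: (0,0)# 1/2 ✓ · (0,1)# 2/2 ✓ · (0,4)+ 0/1 ✗
Row 1: (1,0)+ 0/2 ✗ · (1,1)# 3/4 ✓ · (1,2)# 3/3 ✓ · (1,3)# 2/3 ✓ · (1,4)# 2/3 ✓
Row 2: (2,1)# 2/2 ✓ · (2,2)# 3/4 ✓ · (2,3)+ 1/4 ✗ · (2,4)# 2/3 ✓
Row 3: (3,2)# 1/3 ✗ · (3,3)+ 2/4 ✓ · (3,4)# 1/3 ✗
Row 4: (4,0)+ 1/1 ✓ · (4,1)+ 2/2 ✓ · (4,2)+ 2/3 ✓ · (4,3)+ 4/4 ✓ · (4,4)+ 1/3 ✗
Row 5: (5,3)+ 1/2 ✓ · (5,4)# 0/2 ✗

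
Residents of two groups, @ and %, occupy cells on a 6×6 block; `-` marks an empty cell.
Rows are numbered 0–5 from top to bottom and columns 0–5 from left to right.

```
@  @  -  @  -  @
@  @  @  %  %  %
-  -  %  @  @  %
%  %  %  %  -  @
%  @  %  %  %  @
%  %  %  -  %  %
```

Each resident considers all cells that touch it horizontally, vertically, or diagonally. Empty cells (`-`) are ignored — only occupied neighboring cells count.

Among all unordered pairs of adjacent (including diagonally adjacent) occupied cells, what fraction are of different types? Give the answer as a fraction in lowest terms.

2/5

Scan each occupied cell's neighbors to the right and below (and the two forward diagonals) so each pair is counted once.
From row 0: 4 unlike of 11 pairs (running 4/11).
From row 1: 8 unlike of 16 pairs (running 12/27).
From row 2: 6 unlike of 11 pairs (running 18/38).
From row 3: 4 unlike of 16 pairs (running 22/54).
From row 4: 8 unlike of 18 pairs (running 30/72).
From row 5: 0 unlike of 3 pairs (running 30/75).
Total adjacent occupied pairs: 75; unlike-type pairs: 30.
30/75 reduces to 2/5.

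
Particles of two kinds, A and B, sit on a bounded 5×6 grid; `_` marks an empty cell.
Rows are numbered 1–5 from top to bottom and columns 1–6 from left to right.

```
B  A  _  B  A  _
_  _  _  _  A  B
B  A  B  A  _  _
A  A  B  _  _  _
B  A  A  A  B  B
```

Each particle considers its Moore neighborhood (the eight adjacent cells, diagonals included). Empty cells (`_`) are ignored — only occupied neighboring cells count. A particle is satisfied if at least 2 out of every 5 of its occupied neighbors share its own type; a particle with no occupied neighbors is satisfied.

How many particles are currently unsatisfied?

Row 1: (1,1)B 0/1 unhappy · (1,2)A 0/1 unhappy · (1,4)B 0/2 unhappy · (1,5)A 1/3 unhappy
Row 2: (2,5)A 2/4 ok · (2,6)B 0/2 unhappy
Row 3: (3,1)B 0/3 unhappy · (3,2)A 2/5 ok · (3,3)B 1/4 unhappy · (3,4)A 1/3 unhappy
Row 4: (4,1)A 3/5 ok · (4,2)A 4/8 ok · (4,3)B 1/7 unhappy
Row 5: (5,1)B 0/3 unhappy · (5,2)A 3/5 ok · (5,3)A 3/4 ok · (5,4)A 1/3 unhappy · (5,5)B 1/2 ok · (5,6)B 1/1 ok
Unsatisfied: (1,1), (1,2), (1,4), (1,5), (2,6), (3,1), (3,3), (3,4), (4,3), (5,1), (5,4) — 11 in total.

11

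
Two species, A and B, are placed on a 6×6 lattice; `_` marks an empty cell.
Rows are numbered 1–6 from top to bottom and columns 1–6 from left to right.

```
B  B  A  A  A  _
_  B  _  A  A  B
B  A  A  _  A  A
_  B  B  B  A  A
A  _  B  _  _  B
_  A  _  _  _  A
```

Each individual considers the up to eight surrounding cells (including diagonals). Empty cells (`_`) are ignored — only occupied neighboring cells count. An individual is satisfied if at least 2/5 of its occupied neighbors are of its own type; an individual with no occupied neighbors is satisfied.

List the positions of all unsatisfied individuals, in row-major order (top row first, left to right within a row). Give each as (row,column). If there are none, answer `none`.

(2,6), (3,2), (3,3), (5,6), (6,6)

(1,1)B 2/2 ✓
(1,2)B 2/3 ✓
(1,3)A 2/4 ✓
(1,4)A 4/4 ✓
(1,5)A 3/4 ✓
(2,2)B 3/6 ✓
(2,4)A 6/6 ✓
(2,5)A 5/6 ✓
(2,6)B 0/4 ✗
(3,1)B 2/3 ✓
(3,2)A 1/5 ✗
(3,3)A 2/6 ✗
(3,5)A 5/7 ✓
(3,6)A 4/5 ✓
(4,2)B 3/6 ✓
(4,3)B 3/5 ✓
(4,4)B 2/5 ✓
(4,5)A 3/5 ✓
(4,6)A 3/4 ✓
(5,1)A 1/2 ✓
(5,3)B 3/4 ✓
(5,6)B 0/3 ✗
(6,2)A 1/2 ✓
(6,6)A 0/1 ✗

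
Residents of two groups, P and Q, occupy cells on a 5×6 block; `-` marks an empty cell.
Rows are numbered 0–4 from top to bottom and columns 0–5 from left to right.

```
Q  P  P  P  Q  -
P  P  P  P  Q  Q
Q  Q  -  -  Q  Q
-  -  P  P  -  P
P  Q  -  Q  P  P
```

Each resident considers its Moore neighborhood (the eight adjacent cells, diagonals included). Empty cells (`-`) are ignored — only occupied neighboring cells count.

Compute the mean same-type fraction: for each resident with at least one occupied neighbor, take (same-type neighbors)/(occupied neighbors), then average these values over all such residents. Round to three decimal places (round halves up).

0.507

Row 0: (0,0)Q 0/3 · (0,1)P 4/5 · (0,2)P 5/5 · (0,3)P 3/5 · (0,4)Q 2/4
Row 1: (1,0)P 2/5 · (1,1)P 4/7 · (1,2)P 5/6 · (1,3)P 3/6 · (1,4)Q 4/6 · (1,5)Q 4/4
Row 2: (2,0)Q 1/3 · (2,1)Q 1/5 · (2,4)Q 3/6 · (2,5)Q 3/4
Row 3: (3,2)P 1/4 · (3,3)P 2/4 · (3,5)P 2/4
Row 4: (4,0)P 0/1 · (4,1)Q 0/2 · (4,3)Q 0/3 · (4,4)P 3/4 · (4,5)P 2/2
Sum over 23 residents: 0/3 + 4/5 + 5/5 + 3/5 + 2/4 + 2/5 + 4/7 + 5/6 + 3/6 + 4/6 + 4/4 + 1/3 + 1/5 + 3/6 + 3/4 + 1/4 + 2/4 + 2/4 + 0/1 + 0/2 + 0/3 + 3/4 + 2/2 = 979/84; mean = 979/84 ÷ 23 = 979/1932 = 0.506728… → 0.507.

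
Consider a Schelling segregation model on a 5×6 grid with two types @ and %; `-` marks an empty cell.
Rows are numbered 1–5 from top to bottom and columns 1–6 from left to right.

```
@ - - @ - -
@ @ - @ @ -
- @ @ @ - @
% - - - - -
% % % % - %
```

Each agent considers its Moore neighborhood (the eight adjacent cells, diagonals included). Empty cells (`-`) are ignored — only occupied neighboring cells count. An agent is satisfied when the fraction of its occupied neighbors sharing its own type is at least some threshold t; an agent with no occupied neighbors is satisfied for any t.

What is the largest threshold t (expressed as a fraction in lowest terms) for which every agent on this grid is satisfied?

2/3

(1,1)@ 2/2
(1,4)@ 2/2
(2,1)@ 3/3
(2,2)@ 4/4
(2,4)@ 4/4
(2,5)@ 4/4
(3,2)@ 3/4
(3,3)@ 4/4
(3,4)@ 3/3
(3,6)@ 1/1
(4,1)% 2/3
(5,1)% 2/2
(5,2)% 3/3
(5,3)% 2/2
(5,4)% 1/1
(5,6)% — no occupied neighbors
The smallest same-type fraction is 2/3 at (4,1), which reduces to 2/3. Any threshold above that leaves this agent unsatisfied.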